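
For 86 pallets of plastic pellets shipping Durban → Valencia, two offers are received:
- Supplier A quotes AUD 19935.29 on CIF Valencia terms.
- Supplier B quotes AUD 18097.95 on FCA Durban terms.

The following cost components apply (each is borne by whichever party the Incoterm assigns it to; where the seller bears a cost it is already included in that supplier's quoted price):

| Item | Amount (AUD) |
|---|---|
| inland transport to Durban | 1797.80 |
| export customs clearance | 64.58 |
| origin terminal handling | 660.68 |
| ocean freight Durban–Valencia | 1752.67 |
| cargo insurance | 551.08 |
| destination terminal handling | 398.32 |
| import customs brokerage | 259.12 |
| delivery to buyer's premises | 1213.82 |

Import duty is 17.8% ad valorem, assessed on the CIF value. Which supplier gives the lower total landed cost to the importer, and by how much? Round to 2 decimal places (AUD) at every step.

Supplier A (CIF):
The CIF price already equals the CIF value: 19935.29
Import duty = 19935.29 × 17.8% = 3548.48
Buyer bears (A): 398.32 + 259.12 + 1213.82 = 1871.26
Landed cost (A) = invoice 19935.29 + 1871.26 + duty 3548.48 = 25355.03
Supplier B (FCA):
CIF value = FCA price + origin terminal + freight + insurance = 18097.95 + 660.68 + 1752.67 + 551.08 = 21062.38
Import duty = 21062.38 × 17.8% = 3749.10
Buyer bears (B): 660.68 + 1752.67 + 551.08 + 398.32 + 259.12 + 1213.82 = 4835.69
Landed cost (B) = invoice 18097.95 + 4835.69 + duty 3749.10 = 26682.74
Difference = |25355.03 − 26682.74| = 1327.71

Supplier A is cheaper by AUD 1327.71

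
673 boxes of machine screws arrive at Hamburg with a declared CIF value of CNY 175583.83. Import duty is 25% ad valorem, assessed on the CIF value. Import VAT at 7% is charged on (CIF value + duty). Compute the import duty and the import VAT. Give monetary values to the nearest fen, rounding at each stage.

Import duty = 175583.83 × 25% = 43895.96
VAT base = CIF + duty = 175583.83 + 43895.96 = 219479.79
Import VAT = 219479.79 × 7% = 15363.59

Import duty: CNY 43895.96; import VAT: CNY 15363.59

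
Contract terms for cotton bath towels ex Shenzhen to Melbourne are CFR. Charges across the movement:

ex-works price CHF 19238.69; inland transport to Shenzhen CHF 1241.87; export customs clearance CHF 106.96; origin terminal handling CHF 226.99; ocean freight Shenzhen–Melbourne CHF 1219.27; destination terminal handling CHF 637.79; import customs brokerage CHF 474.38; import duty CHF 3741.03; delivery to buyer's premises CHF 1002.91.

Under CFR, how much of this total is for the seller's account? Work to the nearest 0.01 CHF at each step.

CFR: the seller pays costs through ocean freight to the destination port, but not insurance.
Seller's account: goods 19238.69 + inland to port 1241.87 + export clearance 106.96 + origin terminal 226.99 + freight 1219.27 = 22033.78
Buyer's account: destination terminal 637.79 + brokerage 474.38 + duty 3741.03 + delivery 1002.91 = 5856.11

Seller's account: CHF 22033.78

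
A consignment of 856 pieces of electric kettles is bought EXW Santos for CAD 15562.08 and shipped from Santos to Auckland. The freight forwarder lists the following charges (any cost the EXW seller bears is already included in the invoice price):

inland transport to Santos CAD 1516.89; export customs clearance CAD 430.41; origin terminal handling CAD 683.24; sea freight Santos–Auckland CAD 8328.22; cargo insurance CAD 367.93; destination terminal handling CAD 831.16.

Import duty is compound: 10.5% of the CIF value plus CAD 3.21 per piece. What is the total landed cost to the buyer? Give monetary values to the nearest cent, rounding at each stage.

EXW: the seller makes goods available at their premises; the buyer bears all onward costs.
CIF value = EXW price + inland to port + export clearance + origin terminal + freight + insurance = 15562.08 + 1516.89 + 430.41 + 683.24 + 8328.22 + 367.93 = 26888.77
Ad valorem component: 26888.77 × 10.5% = 2823.32
Specific component: 856 × 3.21 = 2747.76
Import duty = 2823.32 + 2747.76 = 5571.08
Buyer bears: inland to port 1516.89 + export clearance 430.41 + origin terminal 683.24 + freight 8328.22 + insurance 367.93 + destination terminal 831.16 + duty 5571.08 = 17728.93
Landed cost = invoice 15562.08 + 17728.93 = 33291.01

Total landed cost: CAD 33291.01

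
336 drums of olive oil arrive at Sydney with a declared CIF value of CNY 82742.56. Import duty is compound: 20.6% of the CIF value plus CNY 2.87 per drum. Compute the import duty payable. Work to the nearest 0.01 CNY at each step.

Ad valorem component: 82742.56 × 20.6% = 17044.97
Specific component: 336 × 2.87 = 964.32
Import duty = 17044.97 + 964.32 = 18009.29

Import duty: CNY 18009.29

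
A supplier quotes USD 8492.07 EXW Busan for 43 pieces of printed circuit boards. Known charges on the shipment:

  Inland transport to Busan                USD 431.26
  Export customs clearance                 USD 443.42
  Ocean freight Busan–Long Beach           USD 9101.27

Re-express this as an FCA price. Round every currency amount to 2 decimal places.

FCA price: USD 9366.75

Not relevant to the conversion: freight — on the buyer under both terms; not part of either seller's price.
From EXW to FCA, the seller additionally bears: inland to port, export clearance.
FCA price = 8492.07 + 431.26 + 443.42 = 9366.75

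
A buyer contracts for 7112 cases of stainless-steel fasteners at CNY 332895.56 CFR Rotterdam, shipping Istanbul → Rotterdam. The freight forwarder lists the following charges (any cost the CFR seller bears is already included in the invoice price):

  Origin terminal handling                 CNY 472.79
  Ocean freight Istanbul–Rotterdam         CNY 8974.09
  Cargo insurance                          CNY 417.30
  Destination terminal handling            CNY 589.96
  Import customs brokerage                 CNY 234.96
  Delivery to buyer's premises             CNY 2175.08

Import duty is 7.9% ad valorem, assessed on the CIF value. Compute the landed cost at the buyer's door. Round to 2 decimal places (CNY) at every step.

CFR: the seller pays costs through ocean freight to the destination port, but not insurance.
Already in the invoice (seller's account under CFR): origin terminal, freight — exclude.
CIF value = CFR price + insurance = 332895.56 + 417.30 = 333312.86
Import duty = 333312.86 × 7.9% = 26331.72
Buyer bears: insurance 417.30 + destination terminal 589.96 + brokerage 234.96 + delivery 2175.08 + duty 26331.72 = 29749.02
Landed cost = invoice 332895.56 + 29749.02 = 362644.58

Total landed cost: CNY 362644.58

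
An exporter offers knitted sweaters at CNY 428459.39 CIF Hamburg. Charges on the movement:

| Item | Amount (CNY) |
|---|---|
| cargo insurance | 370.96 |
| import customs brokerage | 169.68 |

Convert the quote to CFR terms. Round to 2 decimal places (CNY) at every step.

Not relevant to the conversion: brokerage — on the buyer under both terms; not part of either seller's price.
From CIF to CFR, the seller no longer bears: insurance.
CFR price = 428459.39 − 370.96 = 428088.43

CFR price: CNY 428088.43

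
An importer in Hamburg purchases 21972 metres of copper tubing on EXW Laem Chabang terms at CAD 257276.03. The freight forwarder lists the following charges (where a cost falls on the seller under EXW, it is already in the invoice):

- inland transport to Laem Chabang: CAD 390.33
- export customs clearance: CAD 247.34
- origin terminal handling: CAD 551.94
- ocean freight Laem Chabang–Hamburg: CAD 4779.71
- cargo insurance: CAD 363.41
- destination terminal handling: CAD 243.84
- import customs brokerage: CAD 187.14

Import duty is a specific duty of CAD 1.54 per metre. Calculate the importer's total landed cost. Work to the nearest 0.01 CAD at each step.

Total landed cost: CAD 297876.62

EXW: the seller makes goods available at their premises; the buyer bears all onward costs.
CIF value = EXW price + inland to port + export clearance + origin terminal + freight + insurance = 257276.03 + 390.33 + 247.34 + 551.94 + 4779.71 + 363.41 = 263608.76
Import duty = 21972 × 1.54 = 33836.88
Buyer bears: inland to port 390.33 + export clearance 247.34 + origin terminal 551.94 + freight 4779.71 + insurance 363.41 + destination terminal 243.84 + brokerage 187.14 + duty 33836.88 = 40600.59
Landed cost = invoice 257276.03 + 40600.59 = 297876.62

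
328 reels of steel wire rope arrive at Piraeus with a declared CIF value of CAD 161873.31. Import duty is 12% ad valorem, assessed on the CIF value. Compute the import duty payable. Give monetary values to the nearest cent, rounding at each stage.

Import duty: CAD 19424.80

Import duty = 161873.31 × 12% = 19424.80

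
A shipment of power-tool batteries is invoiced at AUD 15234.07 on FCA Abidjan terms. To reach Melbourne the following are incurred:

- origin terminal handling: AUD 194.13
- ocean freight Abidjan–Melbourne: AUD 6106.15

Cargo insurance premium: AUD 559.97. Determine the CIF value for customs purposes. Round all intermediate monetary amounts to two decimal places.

CIF value: AUD 22094.32

CIF = FCA price + pre-shipment costs + freight + insurance
CIF = 15234.07 + 194.13 + 6106.15 + 559.97 = 22094.32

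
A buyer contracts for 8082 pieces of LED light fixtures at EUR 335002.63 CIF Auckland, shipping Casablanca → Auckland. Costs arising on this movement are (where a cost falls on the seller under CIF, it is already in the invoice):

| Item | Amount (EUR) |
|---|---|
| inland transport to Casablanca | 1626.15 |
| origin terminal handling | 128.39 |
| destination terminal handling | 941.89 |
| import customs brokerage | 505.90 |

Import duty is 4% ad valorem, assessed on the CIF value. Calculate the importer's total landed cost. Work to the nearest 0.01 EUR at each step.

Total landed cost: EUR 349850.53

CIF: the seller pays costs through ocean freight and marine insurance to the destination port.
Already in the invoice (seller's account under CIF): inland to port, origin terminal — exclude.
The CIF price already equals the CIF value: 335002.63
Import duty = 335002.63 × 4% = 13400.11
Buyer bears: destination terminal 941.89 + brokerage 505.90 + duty 13400.11 = 14847.90
Landed cost = invoice 335002.63 + 14847.90 = 349850.53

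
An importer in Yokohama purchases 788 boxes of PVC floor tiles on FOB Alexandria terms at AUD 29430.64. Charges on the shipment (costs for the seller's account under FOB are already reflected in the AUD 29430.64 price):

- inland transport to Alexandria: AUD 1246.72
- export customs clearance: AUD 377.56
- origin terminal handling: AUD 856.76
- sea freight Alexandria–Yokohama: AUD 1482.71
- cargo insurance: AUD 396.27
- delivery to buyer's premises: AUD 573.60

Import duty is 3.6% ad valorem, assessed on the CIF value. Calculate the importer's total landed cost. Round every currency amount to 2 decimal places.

Total landed cost: AUD 33010.37

FOB: the seller bears costs until goods are on board at the origin port; the buyer bears freight, insurance and all costs thereafter.
Already in the invoice (seller's account under FOB): inland to port, export clearance, origin terminal — exclude.
CIF value = FOB price + freight + insurance = 29430.64 + 1482.71 + 396.27 = 31309.62
Import duty = 31309.62 × 3.6% = 1127.15
Buyer bears: freight 1482.71 + insurance 396.27 + delivery 573.60 + duty 1127.15 = 3579.73
Landed cost = invoice 29430.64 + 3579.73 = 33010.37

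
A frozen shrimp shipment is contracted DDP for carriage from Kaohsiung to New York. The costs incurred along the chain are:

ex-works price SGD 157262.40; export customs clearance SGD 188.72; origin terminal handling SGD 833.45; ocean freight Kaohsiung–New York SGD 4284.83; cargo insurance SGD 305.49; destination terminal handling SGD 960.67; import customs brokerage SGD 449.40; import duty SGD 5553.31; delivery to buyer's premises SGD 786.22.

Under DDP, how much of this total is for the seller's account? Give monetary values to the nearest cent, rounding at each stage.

DDP: the seller bears all costs including import duty.
Seller's account: goods 157262.40 + export clearance 188.72 + origin terminal 833.45 + freight 4284.83 + insurance 305.49 + destination terminal 960.67 + brokerage 449.40 + duty 5553.31 + delivery 786.22 = 170624.49
Buyer's account: 0.00

Seller's account: SGD 170624.49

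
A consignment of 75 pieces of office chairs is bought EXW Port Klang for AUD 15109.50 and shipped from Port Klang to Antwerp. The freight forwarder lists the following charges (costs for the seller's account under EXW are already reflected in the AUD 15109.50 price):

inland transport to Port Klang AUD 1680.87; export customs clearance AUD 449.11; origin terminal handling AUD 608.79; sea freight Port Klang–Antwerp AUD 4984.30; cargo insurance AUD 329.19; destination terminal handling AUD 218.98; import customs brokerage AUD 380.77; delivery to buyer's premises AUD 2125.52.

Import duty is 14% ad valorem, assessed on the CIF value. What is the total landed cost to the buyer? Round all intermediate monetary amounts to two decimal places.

Total landed cost: AUD 29129.68

EXW: the seller makes goods available at their premises; the buyer bears all onward costs.
CIF value = EXW price + inland to port + export clearance + origin terminal + freight + insurance = 15109.50 + 1680.87 + 449.11 + 608.79 + 4984.30 + 329.19 = 23161.76
Import duty = 23161.76 × 14% = 3242.65
Buyer bears: inland to port 1680.87 + export clearance 449.11 + origin terminal 608.79 + freight 4984.30 + insurance 329.19 + destination terminal 218.98 + brokerage 380.77 + delivery 2125.52 + duty 3242.65 = 14020.18
Landed cost = invoice 15109.50 + 14020.18 = 29129.68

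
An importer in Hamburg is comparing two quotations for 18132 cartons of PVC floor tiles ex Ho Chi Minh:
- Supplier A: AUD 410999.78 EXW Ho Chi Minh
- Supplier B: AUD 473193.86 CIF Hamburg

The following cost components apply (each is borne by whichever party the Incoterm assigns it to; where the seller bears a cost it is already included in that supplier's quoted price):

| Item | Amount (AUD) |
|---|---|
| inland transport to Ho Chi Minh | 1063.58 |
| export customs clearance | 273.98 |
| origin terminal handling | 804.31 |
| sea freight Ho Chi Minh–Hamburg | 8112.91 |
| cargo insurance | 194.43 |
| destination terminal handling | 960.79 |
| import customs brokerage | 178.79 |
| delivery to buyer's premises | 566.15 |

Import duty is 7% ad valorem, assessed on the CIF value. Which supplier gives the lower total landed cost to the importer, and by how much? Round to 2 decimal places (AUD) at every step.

Supplier A (EXW):
CIF value = EXW price + inland to port + export clearance + origin terminal + freight + insurance = 410999.78 + 1063.58 + 273.98 + 804.31 + 8112.91 + 194.43 = 421448.99
Import duty = 421448.99 × 7% = 29501.43
Buyer bears (A): 1063.58 + 273.98 + 804.31 + 8112.91 + 194.43 + 960.79 + 178.79 + 566.15 = 12154.94
Landed cost (A) = invoice 410999.78 + 12154.94 + duty 29501.43 = 452656.15
Supplier B (CIF):
The CIF price already equals the CIF value: 473193.86
Import duty = 473193.86 × 7% = 33123.57
Buyer bears (B): 960.79 + 178.79 + 566.15 = 1705.73
Landed cost (B) = invoice 473193.86 + 1705.73 + duty 33123.57 = 508023.16
Difference = |452656.15 − 508023.16| = 55367.01

Supplier A is cheaper by AUD 55367.01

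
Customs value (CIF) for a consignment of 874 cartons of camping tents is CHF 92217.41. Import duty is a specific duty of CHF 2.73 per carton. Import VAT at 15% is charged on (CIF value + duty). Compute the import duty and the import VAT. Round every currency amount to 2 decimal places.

Import duty: CHF 2386.02; import VAT: CHF 14190.51

Import duty = 874 × 2.73 = 2386.02
VAT base = CIF + duty = 92217.41 + 2386.02 = 94603.43
Import VAT = 94603.43 × 15% = 14190.51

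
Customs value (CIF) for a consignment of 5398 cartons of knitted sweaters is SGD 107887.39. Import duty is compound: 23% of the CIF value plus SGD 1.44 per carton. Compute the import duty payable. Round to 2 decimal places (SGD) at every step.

Import duty: SGD 32587.22

Ad valorem component: 107887.39 × 23% = 24814.10
Specific component: 5398 × 1.44 = 7773.12
Import duty = 24814.10 + 7773.12 = 32587.22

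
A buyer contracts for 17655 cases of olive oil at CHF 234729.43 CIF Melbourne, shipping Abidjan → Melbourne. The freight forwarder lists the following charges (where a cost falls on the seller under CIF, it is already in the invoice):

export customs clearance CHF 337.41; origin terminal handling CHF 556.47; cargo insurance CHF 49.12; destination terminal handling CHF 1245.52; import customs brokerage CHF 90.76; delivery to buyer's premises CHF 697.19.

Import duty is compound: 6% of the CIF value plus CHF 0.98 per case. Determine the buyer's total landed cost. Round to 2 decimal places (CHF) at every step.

CIF: the seller pays costs through ocean freight and marine insurance to the destination port.
Already in the invoice (seller's account under CIF): export clearance, origin terminal, insurance — exclude.
The CIF price already equals the CIF value: 234729.43
Ad valorem component: 234729.43 × 6% = 14083.77
Specific component: 17655 × 0.98 = 17301.90
Import duty = 14083.77 + 17301.90 = 31385.67
Buyer bears: destination terminal 1245.52 + brokerage 90.76 + delivery 697.19 + duty 31385.67 = 33419.14
Landed cost = invoice 234729.43 + 33419.14 = 268148.57

Total landed cost: CHF 268148.57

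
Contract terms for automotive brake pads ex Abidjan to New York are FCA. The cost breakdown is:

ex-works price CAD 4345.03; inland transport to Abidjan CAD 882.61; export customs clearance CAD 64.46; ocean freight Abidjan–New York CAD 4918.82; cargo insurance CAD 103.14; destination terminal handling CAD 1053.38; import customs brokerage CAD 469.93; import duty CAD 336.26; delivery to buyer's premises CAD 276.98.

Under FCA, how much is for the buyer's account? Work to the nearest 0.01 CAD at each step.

Buyer's account: CAD 7158.51

FCA: the seller delivers export-cleared goods to the carrier; the buyer bears costs from that point.
Seller's account: goods 4345.03 + inland to port 882.61 + export clearance 64.46 = 5292.10
Buyer's account: freight 4918.82 + insurance 103.14 + destination terminal 1053.38 + brokerage 469.93 + duty 336.26 + delivery 276.98 = 7158.51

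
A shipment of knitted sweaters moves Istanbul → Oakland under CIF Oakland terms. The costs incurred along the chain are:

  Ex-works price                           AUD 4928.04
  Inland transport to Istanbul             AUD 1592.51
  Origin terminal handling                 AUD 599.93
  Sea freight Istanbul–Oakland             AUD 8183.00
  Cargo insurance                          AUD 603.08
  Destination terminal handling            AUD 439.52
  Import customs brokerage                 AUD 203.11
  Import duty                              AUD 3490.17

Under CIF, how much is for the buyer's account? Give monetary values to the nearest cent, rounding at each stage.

Buyer's account: AUD 4132.80

CIF: the seller pays costs through ocean freight and marine insurance to the destination port.
Seller's account: goods 4928.04 + inland to port 1592.51 + origin terminal 599.93 + freight 8183.00 + insurance 603.08 = 15906.56
Buyer's account: destination terminal 439.52 + brokerage 203.11 + duty 3490.17 = 4132.80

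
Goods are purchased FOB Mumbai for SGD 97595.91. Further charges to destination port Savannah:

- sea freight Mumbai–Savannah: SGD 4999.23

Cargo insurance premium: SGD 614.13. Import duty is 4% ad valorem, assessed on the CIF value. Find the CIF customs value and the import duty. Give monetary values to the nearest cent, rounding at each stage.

CIF = FOB price + freight + insurance
CIF = 97595.91 + 4999.23 + 614.13 = 103209.27
Import duty = 103209.27 × 4% = 4128.37

CIF value: SGD 103209.27; import duty: SGD 4128.37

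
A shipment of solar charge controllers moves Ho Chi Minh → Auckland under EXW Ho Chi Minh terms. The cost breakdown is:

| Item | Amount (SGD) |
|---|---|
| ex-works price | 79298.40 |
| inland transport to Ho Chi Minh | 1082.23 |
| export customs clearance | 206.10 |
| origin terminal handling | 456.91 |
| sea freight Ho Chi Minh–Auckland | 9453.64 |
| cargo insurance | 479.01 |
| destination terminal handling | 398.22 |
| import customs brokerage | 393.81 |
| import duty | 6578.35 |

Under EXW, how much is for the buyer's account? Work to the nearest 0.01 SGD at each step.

Buyer's account: SGD 19048.27

EXW: the seller makes goods available at their premises; the buyer bears all onward costs.
Seller's account: goods 79298.40 = 79298.40
Buyer's account: inland to port 1082.23 + export clearance 206.10 + origin terminal 456.91 + freight 9453.64 + insurance 479.01 + destination terminal 398.22 + brokerage 393.81 + duty 6578.35 = 19048.27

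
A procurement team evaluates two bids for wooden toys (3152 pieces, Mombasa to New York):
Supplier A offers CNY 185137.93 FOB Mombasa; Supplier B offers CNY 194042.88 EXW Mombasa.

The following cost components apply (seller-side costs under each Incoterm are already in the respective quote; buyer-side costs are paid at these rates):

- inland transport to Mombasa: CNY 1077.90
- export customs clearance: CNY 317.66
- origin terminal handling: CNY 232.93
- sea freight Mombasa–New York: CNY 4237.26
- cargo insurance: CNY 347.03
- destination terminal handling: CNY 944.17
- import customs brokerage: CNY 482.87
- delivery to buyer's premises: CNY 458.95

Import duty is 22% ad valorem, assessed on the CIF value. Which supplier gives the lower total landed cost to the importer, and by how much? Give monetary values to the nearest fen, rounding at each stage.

Supplier A is cheaper by CNY 12850.80

Supplier A (FOB):
CIF value = FOB price + freight + insurance = 185137.93 + 4237.26 + 347.03 = 189722.22
Import duty = 189722.22 × 22% = 41738.89
Buyer bears (A): 4237.26 + 347.03 + 944.17 + 482.87 + 458.95 = 6470.28
Landed cost (A) = invoice 185137.93 + 6470.28 + duty 41738.89 = 233347.10
Supplier B (EXW):
CIF value = EXW price + inland to port + export clearance + origin terminal + freight + insurance = 194042.88 + 1077.90 + 317.66 + 232.93 + 4237.26 + 347.03 = 200255.66
Import duty = 200255.66 × 22% = 44056.25
Buyer bears (B): 1077.90 + 317.66 + 232.93 + 4237.26 + 347.03 + 944.17 + 482.87 + 458.95 = 8098.77
Landed cost (B) = invoice 194042.88 + 8098.77 + duty 44056.25 = 246197.90
Difference = |233347.10 − 246197.90| = 12850.80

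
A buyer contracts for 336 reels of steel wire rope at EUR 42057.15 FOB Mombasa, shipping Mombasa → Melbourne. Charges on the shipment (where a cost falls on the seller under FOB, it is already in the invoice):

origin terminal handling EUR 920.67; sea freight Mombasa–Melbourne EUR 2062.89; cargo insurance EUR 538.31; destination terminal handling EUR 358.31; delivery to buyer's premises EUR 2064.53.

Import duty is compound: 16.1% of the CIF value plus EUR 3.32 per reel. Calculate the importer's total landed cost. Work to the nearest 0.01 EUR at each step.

Total landed cost: EUR 55386.70

FOB: the seller bears costs until goods are on board at the origin port; the buyer bears freight, insurance and all costs thereafter.
Already in the invoice (seller's account under FOB): origin terminal — exclude.
CIF value = FOB price + freight + insurance = 42057.15 + 2062.89 + 538.31 = 44658.35
Ad valorem component: 44658.35 × 16.1% = 7189.99
Specific component: 336 × 3.32 = 1115.52
Import duty = 7189.99 + 1115.52 = 8305.51
Buyer bears: freight 2062.89 + insurance 538.31 + destination terminal 358.31 + delivery 2064.53 + duty 8305.51 = 13329.55
Landed cost = invoice 42057.15 + 13329.55 = 55386.70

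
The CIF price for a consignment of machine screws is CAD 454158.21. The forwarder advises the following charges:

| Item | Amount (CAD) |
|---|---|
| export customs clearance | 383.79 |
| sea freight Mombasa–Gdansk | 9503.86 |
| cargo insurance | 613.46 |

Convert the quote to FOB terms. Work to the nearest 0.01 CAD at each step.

FOB price: CAD 444040.89

Not relevant to the conversion: export clearance — on the seller under both CIF and FOB; already in the CIF price and stays in the FOB price.
From CIF to FOB, the seller no longer bears: freight, insurance.
FOB price = 454158.21 − 9503.86 − 613.46 = 444040.89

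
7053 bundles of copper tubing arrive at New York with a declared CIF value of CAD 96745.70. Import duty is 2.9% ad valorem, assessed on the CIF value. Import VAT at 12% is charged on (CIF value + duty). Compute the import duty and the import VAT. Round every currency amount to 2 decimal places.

Import duty: CAD 2805.63; import VAT: CAD 11946.16

Import duty = 96745.70 × 2.9% = 2805.63
VAT base = CIF + duty = 96745.70 + 2805.63 = 99551.33
Import VAT = 99551.33 × 12% = 11946.16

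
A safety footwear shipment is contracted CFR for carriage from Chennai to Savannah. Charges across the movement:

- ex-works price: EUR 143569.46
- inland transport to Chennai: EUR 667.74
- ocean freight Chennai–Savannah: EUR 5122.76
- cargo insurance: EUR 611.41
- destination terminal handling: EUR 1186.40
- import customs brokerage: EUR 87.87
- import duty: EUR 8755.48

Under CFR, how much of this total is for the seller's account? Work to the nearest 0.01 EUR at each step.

CFR: the seller pays costs through ocean freight to the destination port, but not insurance.
Seller's account: goods 143569.46 + inland to port 667.74 + freight 5122.76 = 149359.96
Buyer's account: insurance 611.41 + destination terminal 1186.40 + brokerage 87.87 + duty 8755.48 = 10641.16

Seller's account: EUR 149359.96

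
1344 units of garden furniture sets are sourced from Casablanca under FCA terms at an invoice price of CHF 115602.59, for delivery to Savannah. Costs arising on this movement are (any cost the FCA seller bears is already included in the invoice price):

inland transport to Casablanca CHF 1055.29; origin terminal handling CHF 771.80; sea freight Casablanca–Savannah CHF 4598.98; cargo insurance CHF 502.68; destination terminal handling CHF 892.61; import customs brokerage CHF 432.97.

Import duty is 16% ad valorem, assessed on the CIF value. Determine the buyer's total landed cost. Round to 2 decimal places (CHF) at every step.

Total landed cost: CHF 142237.80

FCA: the seller delivers export-cleared goods to the carrier; the buyer bears costs from that point.
Already in the invoice (seller's account under FCA): inland to port — exclude.
CIF value = FCA price + origin terminal + freight + insurance = 115602.59 + 771.80 + 4598.98 + 502.68 = 121476.05
Import duty = 121476.05 × 16% = 19436.17
Buyer bears: origin terminal 771.80 + freight 4598.98 + insurance 502.68 + destination terminal 892.61 + brokerage 432.97 + duty 19436.17 = 26635.21
Landed cost = invoice 115602.59 + 26635.21 = 142237.80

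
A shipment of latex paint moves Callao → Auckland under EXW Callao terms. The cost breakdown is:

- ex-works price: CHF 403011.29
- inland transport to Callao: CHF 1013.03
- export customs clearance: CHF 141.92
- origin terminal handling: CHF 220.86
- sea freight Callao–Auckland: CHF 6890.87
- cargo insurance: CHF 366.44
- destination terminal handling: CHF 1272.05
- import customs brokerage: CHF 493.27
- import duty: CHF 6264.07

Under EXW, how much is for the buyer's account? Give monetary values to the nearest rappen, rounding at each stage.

EXW: the seller makes goods available at their premises; the buyer bears all onward costs.
Seller's account: goods 403011.29 = 403011.29
Buyer's account: inland to port 1013.03 + export clearance 141.92 + origin terminal 220.86 + freight 6890.87 + insurance 366.44 + destination terminal 1272.05 + brokerage 493.27 + duty 6264.07 = 16662.51

Buyer's account: CHF 16662.51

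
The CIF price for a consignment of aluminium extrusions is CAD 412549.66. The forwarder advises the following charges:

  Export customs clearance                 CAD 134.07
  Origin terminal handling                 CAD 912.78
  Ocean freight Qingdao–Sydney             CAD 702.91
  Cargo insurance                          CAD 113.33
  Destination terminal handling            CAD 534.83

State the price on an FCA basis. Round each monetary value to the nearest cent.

Not relevant to the conversion: export clearance — on the seller under both CIF and FCA; already in the CIF price and stays in the FCA price. destination terminal — on the buyer under both terms; not part of either seller's price.
From CIF to FCA, the seller no longer bears: origin terminal, freight, insurance.
FCA price = 412549.66 − 912.78 − 702.91 − 113.33 = 410820.64

FCA price: CAD 410820.64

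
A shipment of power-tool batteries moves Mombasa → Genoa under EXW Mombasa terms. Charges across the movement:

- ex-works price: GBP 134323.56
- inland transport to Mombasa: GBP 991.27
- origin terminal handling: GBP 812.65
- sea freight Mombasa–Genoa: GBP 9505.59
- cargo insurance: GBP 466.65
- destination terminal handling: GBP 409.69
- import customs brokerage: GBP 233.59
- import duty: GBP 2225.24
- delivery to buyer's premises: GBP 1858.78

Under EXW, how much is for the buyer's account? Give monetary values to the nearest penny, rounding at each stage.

Buyer's account: GBP 16503.46

EXW: the seller makes goods available at their premises; the buyer bears all onward costs.
Seller's account: goods 134323.56 = 134323.56
Buyer's account: inland to port 991.27 + origin terminal 812.65 + freight 9505.59 + insurance 466.65 + destination terminal 409.69 + brokerage 233.59 + duty 2225.24 + delivery 1858.78 = 16503.46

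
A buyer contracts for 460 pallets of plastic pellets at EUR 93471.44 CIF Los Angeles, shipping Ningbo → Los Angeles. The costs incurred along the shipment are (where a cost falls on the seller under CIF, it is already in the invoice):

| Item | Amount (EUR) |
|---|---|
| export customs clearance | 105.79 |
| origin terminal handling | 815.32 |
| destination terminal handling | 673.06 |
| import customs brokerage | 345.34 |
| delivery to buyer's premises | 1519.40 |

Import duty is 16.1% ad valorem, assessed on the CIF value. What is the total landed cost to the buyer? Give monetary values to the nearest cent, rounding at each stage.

CIF: the seller pays costs through ocean freight and marine insurance to the destination port.
Already in the invoice (seller's account under CIF): export clearance, origin terminal — exclude.
The CIF price already equals the CIF value: 93471.44
Import duty = 93471.44 × 16.1% = 15048.90
Buyer bears: destination terminal 673.06 + brokerage 345.34 + delivery 1519.40 + duty 15048.90 = 17586.70
Landed cost = invoice 93471.44 + 17586.70 = 111058.14

Total landed cost: EUR 111058.14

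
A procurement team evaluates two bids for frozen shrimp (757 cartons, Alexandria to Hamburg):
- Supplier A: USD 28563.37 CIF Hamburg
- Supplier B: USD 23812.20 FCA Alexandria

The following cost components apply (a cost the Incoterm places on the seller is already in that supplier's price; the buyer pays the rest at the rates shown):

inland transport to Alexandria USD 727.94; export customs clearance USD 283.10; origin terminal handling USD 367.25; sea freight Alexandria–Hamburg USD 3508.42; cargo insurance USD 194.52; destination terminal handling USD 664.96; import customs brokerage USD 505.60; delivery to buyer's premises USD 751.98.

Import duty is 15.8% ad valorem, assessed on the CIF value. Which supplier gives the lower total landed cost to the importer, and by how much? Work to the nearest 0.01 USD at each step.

Supplier B is cheaper by USD 788.57

Supplier A (CIF):
The CIF price already equals the CIF value: 28563.37
Import duty = 28563.37 × 15.8% = 4513.01
Buyer bears (A): 664.96 + 505.60 + 751.98 = 1922.54
Landed cost (A) = invoice 28563.37 + 1922.54 + duty 4513.01 = 34998.92
Supplier B (FCA):
CIF value = FCA price + origin terminal + freight + insurance = 23812.20 + 367.25 + 3508.42 + 194.52 = 27882.39
Import duty = 27882.39 × 15.8% = 4405.42
Buyer bears (B): 367.25 + 3508.42 + 194.52 + 664.96 + 505.60 + 751.98 = 5992.73
Landed cost (B) = invoice 23812.20 + 5992.73 + duty 4405.42 = 34210.35
Difference = |34998.92 − 34210.35| = 788.57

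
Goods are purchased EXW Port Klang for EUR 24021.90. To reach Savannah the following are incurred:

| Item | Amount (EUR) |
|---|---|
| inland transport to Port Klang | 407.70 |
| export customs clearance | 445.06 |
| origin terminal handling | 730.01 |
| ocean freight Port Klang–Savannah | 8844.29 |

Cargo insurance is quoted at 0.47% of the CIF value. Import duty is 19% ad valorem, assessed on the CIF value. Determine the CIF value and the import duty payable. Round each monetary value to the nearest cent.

Let C be the CIF value. C = EXW price + pre-shipment costs + freight + 0.47% × C
C − 0.47% × C = 24021.90 + 407.70 + 445.06 + 730.01 + 8844.29
0.9953 × C = 34448.96
C = 34448.96 / 0.9953 = 34611.63
Insurance premium = 0.47% × 34611.63 = 162.67
Import duty = 34611.63 × 19% = 6576.21

CIF value: EUR 34611.63; import duty: EUR 6576.21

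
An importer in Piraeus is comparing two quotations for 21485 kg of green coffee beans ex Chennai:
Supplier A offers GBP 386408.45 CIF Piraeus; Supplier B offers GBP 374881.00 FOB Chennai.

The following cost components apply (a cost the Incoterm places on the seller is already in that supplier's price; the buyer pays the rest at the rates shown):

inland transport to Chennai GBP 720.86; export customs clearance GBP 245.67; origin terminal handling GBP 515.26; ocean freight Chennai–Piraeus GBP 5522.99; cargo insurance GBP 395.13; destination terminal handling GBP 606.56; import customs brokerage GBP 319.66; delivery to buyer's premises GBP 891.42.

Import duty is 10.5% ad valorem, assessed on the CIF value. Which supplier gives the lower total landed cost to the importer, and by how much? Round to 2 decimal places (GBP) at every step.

Supplier A (CIF):
The CIF price already equals the CIF value: 386408.45
Import duty = 386408.45 × 10.5% = 40572.89
Buyer bears (A): 606.56 + 319.66 + 891.42 = 1817.64
Landed cost (A) = invoice 386408.45 + 1817.64 + duty 40572.89 = 428798.98
Supplier B (FOB):
CIF value = FOB price + freight + insurance = 374881.00 + 5522.99 + 395.13 = 380799.12
Import duty = 380799.12 × 10.5% = 39983.91
Buyer bears (B): 5522.99 + 395.13 + 606.56 + 319.66 + 891.42 = 7735.76
Landed cost (B) = invoice 374881.00 + 7735.76 + duty 39983.91 = 422600.67
Difference = |428798.98 − 422600.67| = 6198.31

Supplier B is cheaper by GBP 6198.31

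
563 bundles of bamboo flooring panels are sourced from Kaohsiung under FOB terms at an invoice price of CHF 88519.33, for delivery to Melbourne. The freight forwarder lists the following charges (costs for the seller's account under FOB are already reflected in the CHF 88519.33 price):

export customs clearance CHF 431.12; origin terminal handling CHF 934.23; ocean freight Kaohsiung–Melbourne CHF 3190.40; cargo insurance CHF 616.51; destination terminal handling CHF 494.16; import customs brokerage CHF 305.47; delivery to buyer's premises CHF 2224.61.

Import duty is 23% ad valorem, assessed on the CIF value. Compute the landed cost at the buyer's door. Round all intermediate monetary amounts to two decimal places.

FOB: the seller bears costs until goods are on board at the origin port; the buyer bears freight, insurance and all costs thereafter.
Already in the invoice (seller's account under FOB): export clearance, origin terminal — exclude.
CIF value = FOB price + freight + insurance = 88519.33 + 3190.40 + 616.51 = 92326.24
Import duty = 92326.24 × 23% = 21235.04
Buyer bears: freight 3190.40 + insurance 616.51 + destination terminal 494.16 + brokerage 305.47 + delivery 2224.61 + duty 21235.04 = 28066.19
Landed cost = invoice 88519.33 + 28066.19 = 116585.52

Total landed cost: CHF 116585.52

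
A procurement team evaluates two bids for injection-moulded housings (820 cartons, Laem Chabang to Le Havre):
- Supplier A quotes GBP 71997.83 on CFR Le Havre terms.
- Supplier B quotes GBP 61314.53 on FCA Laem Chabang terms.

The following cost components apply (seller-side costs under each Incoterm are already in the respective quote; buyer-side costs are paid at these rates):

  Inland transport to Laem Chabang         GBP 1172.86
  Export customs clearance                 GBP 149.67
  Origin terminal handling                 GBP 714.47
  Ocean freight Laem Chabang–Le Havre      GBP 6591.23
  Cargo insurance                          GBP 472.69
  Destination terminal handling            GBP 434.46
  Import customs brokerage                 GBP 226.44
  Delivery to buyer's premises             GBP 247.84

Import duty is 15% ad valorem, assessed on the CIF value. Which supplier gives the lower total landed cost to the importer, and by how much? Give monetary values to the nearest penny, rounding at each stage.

Supplier A (CFR):
CIF value = CFR price + insurance = 71997.83 + 472.69 = 72470.52
Import duty = 72470.52 × 15% = 10870.58
Buyer bears (A): 472.69 + 434.46 + 226.44 + 247.84 = 1381.43
Landed cost (A) = invoice 71997.83 + 1381.43 + duty 10870.58 = 84249.84
Supplier B (FCA):
CIF value = FCA price + origin terminal + freight + insurance = 61314.53 + 714.47 + 6591.23 + 472.69 = 69092.92
Import duty = 69092.92 × 15% = 10363.94
Buyer bears (B): 714.47 + 6591.23 + 472.69 + 434.46 + 226.44 + 247.84 = 8687.13
Landed cost (B) = invoice 61314.53 + 8687.13 + duty 10363.94 = 80365.60
Difference = |84249.84 − 80365.60| = 3884.24

Supplier B is cheaper by GBP 3884.24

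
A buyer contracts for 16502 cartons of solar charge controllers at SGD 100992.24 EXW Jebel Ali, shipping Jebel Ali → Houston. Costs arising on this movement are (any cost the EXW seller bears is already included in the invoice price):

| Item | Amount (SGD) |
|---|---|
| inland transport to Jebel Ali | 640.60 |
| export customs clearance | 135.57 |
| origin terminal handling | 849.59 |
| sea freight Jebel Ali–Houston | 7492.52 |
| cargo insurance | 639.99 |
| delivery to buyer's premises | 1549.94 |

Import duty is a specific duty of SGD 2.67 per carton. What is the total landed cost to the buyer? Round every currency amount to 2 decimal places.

EXW: the seller makes goods available at their premises; the buyer bears all onward costs.
CIF value = EXW price + inland to port + export clearance + origin terminal + freight + insurance = 100992.24 + 640.60 + 135.57 + 849.59 + 7492.52 + 639.99 = 110750.51
Import duty = 16502 × 2.67 = 44060.34
Buyer bears: inland to port 640.60 + export clearance 135.57 + origin terminal 849.59 + freight 7492.52 + insurance 639.99 + delivery 1549.94 + duty 44060.34 = 55368.55
Landed cost = invoice 100992.24 + 55368.55 = 156360.79

Total landed cost: SGD 156360.79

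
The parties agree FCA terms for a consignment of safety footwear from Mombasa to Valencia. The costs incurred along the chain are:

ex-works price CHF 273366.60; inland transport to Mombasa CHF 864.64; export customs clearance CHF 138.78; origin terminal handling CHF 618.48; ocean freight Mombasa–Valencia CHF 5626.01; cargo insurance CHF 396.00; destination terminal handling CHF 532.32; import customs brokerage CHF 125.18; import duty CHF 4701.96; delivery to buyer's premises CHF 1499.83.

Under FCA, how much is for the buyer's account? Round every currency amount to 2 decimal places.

Buyer's account: CHF 13499.78

FCA: the seller delivers export-cleared goods to the carrier; the buyer bears costs from that point.
Seller's account: goods 273366.60 + inland to port 864.64 + export clearance 138.78 = 274370.02
Buyer's account: origin terminal 618.48 + freight 5626.01 + insurance 396.00 + destination terminal 532.32 + brokerage 125.18 + duty 4701.96 + delivery 1499.83 = 13499.78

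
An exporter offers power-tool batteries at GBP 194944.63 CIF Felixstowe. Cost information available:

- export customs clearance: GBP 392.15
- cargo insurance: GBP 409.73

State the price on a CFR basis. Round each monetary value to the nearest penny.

Not relevant to the conversion: export clearance — on the seller under both CIF and CFR; already in the CIF price and stays in the CFR price.
From CIF to CFR, the seller no longer bears: insurance.
CFR price = 194944.63 − 409.73 = 194534.90

CFR price: GBP 194534.90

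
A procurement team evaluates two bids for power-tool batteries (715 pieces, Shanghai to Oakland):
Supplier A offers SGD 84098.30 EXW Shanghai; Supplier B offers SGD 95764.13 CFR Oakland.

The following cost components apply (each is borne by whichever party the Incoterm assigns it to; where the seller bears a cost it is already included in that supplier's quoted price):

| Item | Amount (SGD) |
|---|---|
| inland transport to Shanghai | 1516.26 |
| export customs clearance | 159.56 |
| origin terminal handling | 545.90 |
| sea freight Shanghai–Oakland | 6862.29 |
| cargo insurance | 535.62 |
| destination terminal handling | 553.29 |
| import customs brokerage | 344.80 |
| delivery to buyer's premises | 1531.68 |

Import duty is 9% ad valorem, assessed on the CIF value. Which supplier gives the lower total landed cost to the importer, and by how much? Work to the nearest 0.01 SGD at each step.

Supplier A is cheaper by SGD 2814.19

Supplier A (EXW):
CIF value = EXW price + inland to port + export clearance + origin terminal + freight + insurance = 84098.30 + 1516.26 + 159.56 + 545.90 + 6862.29 + 535.62 = 93717.93
Import duty = 93717.93 × 9% = 8434.61
Buyer bears (A): 1516.26 + 159.56 + 545.90 + 6862.29 + 535.62 + 553.29 + 344.80 + 1531.68 = 12049.40
Landed cost (A) = invoice 84098.30 + 12049.40 + duty 8434.61 = 104582.31
Supplier B (CFR):
CIF value = CFR price + insurance = 95764.13 + 535.62 = 96299.75
Import duty = 96299.75 × 9% = 8666.98
Buyer bears (B): 535.62 + 553.29 + 344.80 + 1531.68 = 2965.39
Landed cost (B) = invoice 95764.13 + 2965.39 + duty 8666.98 = 107396.50
Difference = |104582.31 − 107396.50| = 2814.19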